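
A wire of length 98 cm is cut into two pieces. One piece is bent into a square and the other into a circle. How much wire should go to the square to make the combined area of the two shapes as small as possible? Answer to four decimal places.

Let x be the length used for the square. Square side x/4; circle radius (98−x)/(2π).
A(x) = (x/4)² + π·((98−x)/(2π))² = x²/16 + (98−x)²/(4π) for 0 ≤ x ≤ 98. A'(x) = x/8 − (98−x)/(2π) = 0 gives x = 4·98/(π+4) ≈ 54.8897.
A'' = 1/8 + 1/(2π) > 0, so this gives the minimum combined area; x ≈ 54.8897 cm to the square.

54.8897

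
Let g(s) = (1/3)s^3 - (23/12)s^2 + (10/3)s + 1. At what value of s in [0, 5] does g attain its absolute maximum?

5

The derivative is s^2 - (23/6)s + 10/3, which vanishes at s = 4/3 and s = 5/2.
Compare values at every candidate in [0, 5]: g(0) = 1,  g(4/3) = 229/81,  g(5/2) = 41/16,  g(5) = 137/12.
Hence the absolute maximum is 137/12 at s = 5.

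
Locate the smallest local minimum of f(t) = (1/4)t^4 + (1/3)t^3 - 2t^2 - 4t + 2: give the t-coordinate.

2

f'(t) = t^3 + t^2 - 4t - 4. Setting f'(t) = 0 gives t ∈ {-2, -1, 2}.
f''(t) = 3t^2 + 2t - 4. f''(-2) = 4 > 0 ⇒ local minimum; f''(-1) = -3 < 0 ⇒ local maximum; f''(2) = 12 > 0 ⇒ local minimum.
Thus f has its smallest local minimum at t = 2, with value -22/3.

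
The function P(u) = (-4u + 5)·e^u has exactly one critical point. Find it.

By the product rule, P'(u) = (-4u + 1)·e^u. Since e^u > 0, the only critical point is u = 1/4.
P''(1/4) has the same sign as -4 < 0, so this is a local maximum.
P(1/4) = (4)·e^(1/4) ≈ 5.1361.

1/4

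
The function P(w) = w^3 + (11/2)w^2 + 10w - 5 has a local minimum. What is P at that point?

-595/54

P'(w) = 3w^2 + 11w + 10. Setting P'(w) = 0 gives w ∈ {-2, -5/3}.
P''(w) = 6w + 11. P''(-2) = -1 < 0 ⇒ local maximum; P''(-5/3) = 1 > 0 ⇒ local minimum.
So the local minimum value is P(-5/3) = -595/54.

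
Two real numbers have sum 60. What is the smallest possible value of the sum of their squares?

With a + b = 60, a^2 + b^2 = a^2 + (60 − a)^2.
The derivative 2a − 2(60 − a) = 4a − 120 vanishes at a = 30; second derivative 4 > 0, a minimum.
The minimum is 2·(30)^2 = 1800.

1800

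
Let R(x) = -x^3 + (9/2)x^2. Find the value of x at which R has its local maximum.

3

R'(x) = -3x^2 + 9x. Setting R'(x) = 0 gives x ∈ {0, 3}.
R''(x) = -6x + 9. R''(0) = 9 > 0 ⇒ local minimum; R''(3) = -9 < 0 ⇒ local maximum.
So the local maximum value is R(3) = 27/2.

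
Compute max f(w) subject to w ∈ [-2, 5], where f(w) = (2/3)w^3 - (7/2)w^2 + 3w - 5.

35/6

Differentiating, f'(w) = 2w^2 - 7w + 3; which vanishes at w = 1/2 and w = 3.
Compare values at every candidate in [-2, 5]: f(-2) = -91/3, f(1/2) = -103/24, f(3) = -19/2, f(5) = 35/6.
The maximum over the interval is 35/6, attained at w = 5.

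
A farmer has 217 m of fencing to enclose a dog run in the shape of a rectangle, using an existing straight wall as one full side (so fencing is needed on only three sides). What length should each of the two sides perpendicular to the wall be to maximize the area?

217/4

Let the sides perpendicular to the wall have length x and the parallel side y, so 2x + y = 217 and the area is A = xy = x(217 − 2x).
A'(x) = 217 − 4x = 0 gives x = 217/4, and A''(x) = −4 < 0 confirms a maximum.
Then y = 217 − 2·217/4 = 217/2 and A = 47089/8.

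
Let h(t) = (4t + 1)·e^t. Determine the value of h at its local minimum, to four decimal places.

-1.1460

Differentiating with the product rule gives h'(t) = (4t + 5)·e^t. Since e^t > 0, the only critical point is t = -5/4.
h''(-5/4) has the same sign as 4 > 0, so this is a local minimum.
h(-5/4) = (-4)·e^(-5/4) ≈ -1.1460.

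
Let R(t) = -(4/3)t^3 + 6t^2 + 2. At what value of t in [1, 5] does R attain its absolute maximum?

The derivative is -4t^2 + 12t, whose only zero in [1, 5] is t = 3.
Compare values at every candidate in [1, 5]: R(1) = 20/3, R(3) = 20, R(5) = -44/3.
The maximum over the interval is 20, attained at t = 3.

3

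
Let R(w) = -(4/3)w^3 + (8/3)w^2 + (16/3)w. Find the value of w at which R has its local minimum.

-2/3

R'(w) = -4w^2 + (16/3)w + 16/3 = 0 at w = -2/3, 2.
R''(w) = -8w + 16/3. R''(-2/3) = 32/3 > 0 ⇒ local minimum; R''(2) = -32/3 < 0 ⇒ local maximum.
The local minimum is R(-2/3) = -160/81.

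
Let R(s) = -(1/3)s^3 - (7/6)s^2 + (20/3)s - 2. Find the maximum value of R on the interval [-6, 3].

The derivative is -s^2 - (7/3)s + 20/3, which vanishes at s = -4 and s = 5/3.
Candidates: R(-6) = -12,  R(-4) = -26,  R(5/3) = 701/162,  R(3) = -3/2.
The maximum over the interval is 701/162, attained at s = 5/3.

701/162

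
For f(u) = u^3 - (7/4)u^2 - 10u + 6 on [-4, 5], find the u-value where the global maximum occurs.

f'(u) = 3u^2 - (7/2)u - 10, which vanishes at u = -4/3 and u = 5/2.
Candidates: f(-4) = -46,  f(-4/3) = 374/27,  f(5/2) = -229/16,  f(5) = 149/4.
So the maximum is f(5) = 149/4.

5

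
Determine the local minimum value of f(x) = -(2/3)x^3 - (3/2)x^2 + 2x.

-14/3

f'(x) = -2x^2 - 3x + 2 = 0 at x = -2, 1/2.
Since f''(x) = -4x - 3, we get f''(-2) = 5 > 0 ⇒ local minimum; f''(1/2) = -5 < 0 ⇒ local maximum.
Thus f has its local minimum at x = -2, with value -14/3.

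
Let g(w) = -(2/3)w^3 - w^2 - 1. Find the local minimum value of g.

g'(w) = -2w^2 - 2w = 0 at w = -1, 0.
g''(w) = -4w - 2. g''(-1) = 2 > 0 ⇒ local minimum; g''(0) = -2 < 0 ⇒ local maximum.
The local minimum is g(-1) = -4/3.

-4/3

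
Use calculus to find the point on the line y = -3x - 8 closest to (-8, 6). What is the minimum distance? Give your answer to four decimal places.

3.1623

Minimize D(x)^2 = (x + 8)^2 + (-3x - 14)^2.
d/dx[D^2] = 2(x + 8) + 2·(-3)·(-3x - 14) = 0 ⇒ x = -5.
Then y = 7 and the distance is √(10) ≈ 3.1623.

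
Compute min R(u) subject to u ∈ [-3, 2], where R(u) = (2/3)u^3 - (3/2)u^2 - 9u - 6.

-74/3

The derivative is 2u^2 - 3u - 9, whose only zero in [-3, 2] is u = -3/2.
Evaluating at the critical points and endpoints: R(-3) = -21/2; R(-3/2) = 15/8; R(2) = -74/3.
The minimum over the interval is -74/3, attained at u = 2.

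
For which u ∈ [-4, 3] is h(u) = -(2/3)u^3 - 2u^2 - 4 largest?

-4

h'(u) = -2u^2 - 4u, which vanishes at u = -2 and u = 0.
Candidates: h(-4) = 20/3; h(-2) = -20/3; h(0) = -4; h(3) = -40.
The maximum over the interval is 20/3, attained at u = -4.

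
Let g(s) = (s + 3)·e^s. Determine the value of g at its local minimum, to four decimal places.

-0.0183

Differentiating with the product rule gives g'(s) = (s + 4)·e^s. Since e^s > 0, the only critical point is s = -4.
g''(-4) has the same sign as 1 > 0, so this is a local minimum.
g(-4) = (-1)·e^(-4) ≈ -0.0183.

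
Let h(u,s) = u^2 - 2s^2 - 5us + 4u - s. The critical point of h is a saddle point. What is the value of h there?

-17/11

∂h/∂u = 2u - 5s + 4 = 0 and ∂h/∂s = -5u - 4s - 1 = 0, so (u, s) = (-7/11, 6/11).
The Hessian has h_{uu} = 2, h_{ss} = -4, h_{us} = -5, giving D = -33 < 0, so the point is a saddle point.
h(-7/11, 6/11) = -17/11.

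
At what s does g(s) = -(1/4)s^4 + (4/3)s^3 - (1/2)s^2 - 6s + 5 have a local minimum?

g'(s) = -s^3 + 4s^2 - s - 6. Setting g'(s) = 0 gives s ∈ {-1, 2, 3}.
g''(s) = -3s^2 + 8s - 1. g''(-1) = -12 < 0 ⇒ local maximum; g''(2) = 3 > 0 ⇒ local minimum; g''(3) = -4 < 0 ⇒ local maximum.
Thus g has its local minimum at s = 2, with value -7/3.

2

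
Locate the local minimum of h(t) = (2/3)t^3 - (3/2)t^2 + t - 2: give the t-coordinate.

h'(t) = 2t^2 - 3t + 1 = 0 at t = 1/2, 1.
h''(t) = 4t - 3. h''(1/2) = -1 < 0 ⇒ local maximum; h''(1) = 1 > 0 ⇒ local minimum.
The local minimum is h(1) = -11/6.

1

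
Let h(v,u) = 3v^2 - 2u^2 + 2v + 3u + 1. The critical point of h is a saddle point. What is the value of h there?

∂h/∂v = 6v + 2 = 0 and ∂h/∂u = -4u + 3 = 0, so (v, u) = (-1/3, 3/4).
The Hessian has h_{vv} = 6, h_{uu} = -4, h_{vu} = 0, giving D = -24 < 0, so the point is a saddle point.
h(-1/3, 3/4) = 43/24.

43/24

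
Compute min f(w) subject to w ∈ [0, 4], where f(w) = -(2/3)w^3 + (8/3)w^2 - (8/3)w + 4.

-20/3

The derivative is -2w^2 + (16/3)w - 8/3, which vanishes at w = 2/3 and w = 2.
Compare values at every candidate in [0, 4]: f(0) = 4,  f(2/3) = 260/81,  f(2) = 4,  f(4) = -20/3.
So the minimum is f(4) = -20/3.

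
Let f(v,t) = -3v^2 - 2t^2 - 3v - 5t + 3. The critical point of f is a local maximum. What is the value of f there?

∂f/∂v = -6v - 3 = 0 and ∂f/∂t = -4t - 5 = 0, so (v, t) = (-1/2, -5/4).
The Hessian has f_{vv} = -6, f_{tt} = -4, f_{vt} = 0, giving D = 24 > 0 with f_{vv} < 0, so the point is a local maximum.
f(-1/2, -5/4) = 55/8.

55/8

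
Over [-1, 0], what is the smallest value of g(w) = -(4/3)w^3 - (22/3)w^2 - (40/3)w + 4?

Differentiating, g'(w) = -4w^2 - (44/3)w - 40/3; which has no zeros in [-1, 0].
Compare values at every candidate in [-1, 0]: g(-1) = 34/3,  g(0) = 4.
Hence the absolute minimum is 4 at w = 0.

4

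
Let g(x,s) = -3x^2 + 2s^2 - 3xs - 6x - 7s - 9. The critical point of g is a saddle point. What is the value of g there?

∂g/∂x = -6x - 3s - 6 = 0 and ∂g/∂s = -3x + 4s - 7 = 0, so (x, s) = (-15/11, 8/11).
The Hessian has g_{xx} = -6, g_{ss} = 4, g_{xs} = -3, giving D = -33 < 0, so the point is a saddle point.
g(-15/11, 8/11) = -82/11.

-82/11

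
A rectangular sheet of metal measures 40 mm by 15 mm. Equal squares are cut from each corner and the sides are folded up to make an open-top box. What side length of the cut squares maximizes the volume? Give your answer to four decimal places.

With cut size x, the volume is V(x) = x(40 − 2x)(15 − 2x) for 0 < x < 7.5.
V'(x) = 12x^2 − 220x + 600. Setting V'(x) = 0 gives x ≈ 3.3333 (the root in (0, 7.5)).
V''(x) = 24x − 220 is negative there, so this is the maximum; V ≈ 925.9259.

3.3333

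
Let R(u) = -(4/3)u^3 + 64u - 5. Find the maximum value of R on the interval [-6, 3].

The derivative is -4u^2 + 64, whose only zero in [-6, 3] is u = -4.
Compare values at every candidate in [-6, 3]: R(-6) = -101, R(-4) = -527/3, R(3) = 151.
The maximum over the interval is 151, attained at u = 3.

151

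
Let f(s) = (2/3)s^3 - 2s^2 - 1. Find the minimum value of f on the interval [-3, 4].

-37

The derivative is 2s^2 - 4s, which vanishes at s = 0 and s = 2.
Candidates: f(-3) = -37,  f(0) = -1,  f(2) = -11/3,  f(4) = 29/3.
So the minimum is f(-3) = -37.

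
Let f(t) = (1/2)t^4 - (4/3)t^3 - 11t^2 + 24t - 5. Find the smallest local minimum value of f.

f'(t) = 2t^3 - 4t^2 - 22t + 24 = 0 at t = -3, 1, 4.
Since f''(t) = 6t^2 - 8t - 22, we get f''(-3) = 56 > 0 ⇒ local minimum; f''(1) = -24 < 0 ⇒ local maximum; f''(4) = 42 > 0 ⇒ local minimum.
The smallest local minimum is f(-3) = -199/2.

-199/2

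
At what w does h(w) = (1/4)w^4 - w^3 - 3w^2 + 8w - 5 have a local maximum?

h'(w) = w^3 - 3w^2 - 6w + 8 = 0 at w = -2, 1, 4.
Since h''(w) = 3w^2 - 6w - 6, we get h''(-2) = 18 > 0 ⇒ local minimum; h''(1) = -9 < 0 ⇒ local maximum; h''(4) = 18 > 0 ⇒ local minimum.
The local maximum is h(1) = -3/4.

1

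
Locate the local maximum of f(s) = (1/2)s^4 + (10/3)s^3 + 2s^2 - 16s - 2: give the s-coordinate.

f'(s) = 2s^3 + 10s^2 + 4s - 16 = 0 at s = -4, -2, 1.
Since f''(s) = 6s^2 + 20s + 4, we get f''(-4) = 20 > 0 ⇒ local minimum; f''(-2) = -12 < 0 ⇒ local maximum; f''(1) = 30 > 0 ⇒ local minimum.
Thus f has its local maximum at s = -2, with value 58/3.

-2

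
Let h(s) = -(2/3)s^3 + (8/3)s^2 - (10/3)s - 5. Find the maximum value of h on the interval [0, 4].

The derivative is -2s^2 + (16/3)s - 10/3, which vanishes at s = 1 and s = 5/3.
Compare values at every candidate in [0, 4]: h(0) = -5; h(1) = -19/3; h(5/3) = -505/81; h(4) = -55/3.
So the maximum is h(0) = -5.

-5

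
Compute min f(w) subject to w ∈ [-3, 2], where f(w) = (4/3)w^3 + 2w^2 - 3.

-21

The derivative is 4w^2 + 4w, which vanishes at w = -1 and w = 0.
Evaluating at the critical points and endpoints: f(-3) = -21; f(-1) = -7/3; f(0) = -3; f(2) = 47/3.
Hence the absolute minimum is -21 at w = -3.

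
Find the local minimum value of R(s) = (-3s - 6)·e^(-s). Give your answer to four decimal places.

Differentiating with the product rule gives R'(s) = (3s + 3)·e^(-s). Since e^(-s) > 0, the only critical point is s = -1.
R''(-1) has the same sign as 3 > 0, so this is a local minimum.
R(-1) = (-3)·e^(1) ≈ -8.1548.

-8.1548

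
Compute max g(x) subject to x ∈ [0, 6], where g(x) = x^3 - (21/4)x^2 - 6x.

0

The derivative is 3x^2 - (21/2)x - 6, whose only zero in [0, 6] is x = 4.
Candidates: g(0) = 0, g(4) = -44, g(6) = -9.
The maximum over the interval is 0, attained at x = 0.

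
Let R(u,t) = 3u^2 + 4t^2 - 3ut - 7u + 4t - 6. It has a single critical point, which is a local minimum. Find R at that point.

-394/39

∂R/∂u = 6u - 3t - 7 = 0 and ∂R/∂t = -3u + 8t + 4 = 0, so (u, t) = (44/39, -1/13).
The Hessian has R_{uu} = 6, R_{tt} = 8, R_{ut} = -3, giving D = 39 > 0 with R_{uu} > 0, so the point is a local minimum.
R(44/39, -1/13) = -394/39.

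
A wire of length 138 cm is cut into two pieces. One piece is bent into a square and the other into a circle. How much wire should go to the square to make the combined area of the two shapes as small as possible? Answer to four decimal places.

77.2937

Let x be the length used for the square. Square side x/4; circle radius (138−x)/(2π).
A(x) = (x/4)² + π·((138−x)/(2π))² = x²/16 + (138−x)²/(4π) for 0 ≤ x ≤ 138. A'(x) = x/8 − (138−x)/(2π) = 0 gives x = 4·138/(π+4) ≈ 77.2937.
A'' = 1/8 + 1/(2π) > 0, so this gives the minimum combined area; x ≈ 77.2937 cm to the square.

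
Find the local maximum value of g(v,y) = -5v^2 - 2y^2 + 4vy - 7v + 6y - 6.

-17/12

∂g/∂v = -10v + 4y - 7 = 0 and ∂g/∂y = 4v - 4y + 6 = 0, so (v, y) = (-1/6, 4/3).
The Hessian has g_{vv} = -10, g_{yy} = -4, g_{vy} = 4, giving D = 24 > 0 with g_{vv} < 0, so the point is a local maximum.
g(-1/6, 4/3) = -17/12.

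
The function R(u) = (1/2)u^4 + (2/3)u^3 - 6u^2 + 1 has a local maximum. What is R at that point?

1

Critical points: R'(u) = 2u^3 + 2u^2 - 12u vanishes at u = -3, 0, 2.
Second-derivative test with R''(u) = 6u^2 + 4u - 12: R''(-3) = 30 > 0 ⇒ local minimum; R''(0) = -12 < 0 ⇒ local maximum; R''(2) = 20 > 0 ⇒ local minimum.
So the local maximum value is R(0) = 1.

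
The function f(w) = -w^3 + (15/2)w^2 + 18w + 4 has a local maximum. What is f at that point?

f'(w) = -3w^2 + 15w + 18 = 0 at w = -1, 6.
f''(w) = -6w + 15. f''(-1) = 21 > 0 ⇒ local minimum; f''(6) = -21 < 0 ⇒ local maximum.
So the local maximum value is f(6) = 166.

166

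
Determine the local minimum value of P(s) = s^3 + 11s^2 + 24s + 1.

Critical points: P'(s) = 3s^2 + 22s + 24 vanishes at s = -6, -4/3.
Second-derivative test with P''(s) = 6s + 22: P''(-6) = -14 < 0 ⇒ local maximum; P''(-4/3) = 14 > 0 ⇒ local minimum.
Thus P has its local minimum at s = -4/3, with value -373/27.

-373/27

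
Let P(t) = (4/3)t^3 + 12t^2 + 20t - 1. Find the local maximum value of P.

Critical points: P'(t) = 4t^2 + 24t + 20 vanishes at t = -5, -1.
Since P''(t) = 8t + 24, we get P''(-5) = -16 < 0 ⇒ local maximum; P''(-1) = 16 > 0 ⇒ local minimum.
So the local maximum value is P(-5) = 97/3.

97/3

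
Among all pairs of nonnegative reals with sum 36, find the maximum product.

With x + y = 36, the product is P(x) = x(36 − x).
P'(x) = 36 − 2x = 0 gives x = 18; P'' = −2 < 0, so this is the maximum.
P = 18·18 = 324.

324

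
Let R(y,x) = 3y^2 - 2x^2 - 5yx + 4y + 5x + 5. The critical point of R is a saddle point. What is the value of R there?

388/49

∂R/∂y = 6y - 5x + 4 = 0 and ∂R/∂x = -5y - 4x + 5 = 0, so (y, x) = (9/49, 50/49).
The Hessian has R_{yy} = 6, R_{xx} = -4, R_{yx} = -5, giving D = -49 < 0, so the point is a saddle point.
R(9/49, 50/49) = 388/49.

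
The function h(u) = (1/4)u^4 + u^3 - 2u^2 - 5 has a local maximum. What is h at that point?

h'(u) = u^3 + 3u^2 - 4u. Setting h'(u) = 0 gives u ∈ {-4, 0, 1}.
Since h''(u) = 3u^2 + 6u - 4, we get h''(-4) = 20 > 0 ⇒ local minimum; h''(0) = -4 < 0 ⇒ local maximum; h''(1) = 5 > 0 ⇒ local minimum.
The local maximum is h(0) = -5.

-5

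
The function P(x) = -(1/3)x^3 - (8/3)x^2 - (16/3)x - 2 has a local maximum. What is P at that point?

P'(x) = -x^2 - (16/3)x - 16/3. Setting P'(x) = 0 gives x ∈ {-4, -4/3}.
Since P''(x) = -2x - 16/3, we get P''(-4) = 8/3 > 0 ⇒ local minimum; P''(-4/3) = -8/3 < 0 ⇒ local maximum.
So the local maximum value is P(-4/3) = 94/81.

94/81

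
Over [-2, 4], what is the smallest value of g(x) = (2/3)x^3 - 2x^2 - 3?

-49/3

The derivative is 2x^2 - 4x, which vanishes at x = 0 and x = 2.
Candidates: g(-2) = -49/3, g(0) = -3, g(2) = -17/3, g(4) = 23/3.
So the minimum is g(-2) = -49/3.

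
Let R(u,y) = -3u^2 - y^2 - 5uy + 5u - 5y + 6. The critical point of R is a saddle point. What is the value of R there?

-147/13

∂R/∂u = -6u - 5y + 5 = 0 and ∂R/∂y = -5u - 2y - 5 = 0, so (u, y) = (-35/13, 55/13).
The Hessian has R_{uu} = -6, R_{yy} = -2, R_{uy} = -5, giving D = -13 < 0, so the point is a saddle point.
R(-35/13, 55/13) = -147/13.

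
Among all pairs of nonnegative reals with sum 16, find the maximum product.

With x + y = 16, the product is P(x) = x(16 − x).
P'(x) = 16 − 2x = 0 gives x = 8; P'' = −2 < 0, so this is the maximum.
P = 8·8 = 64.

64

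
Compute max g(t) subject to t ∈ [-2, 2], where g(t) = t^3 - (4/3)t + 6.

34/3

g'(t) = 3t^2 - 4/3, which vanishes at t = -2/3 and t = 2/3.
Candidates: g(-2) = 2/3; g(-2/3) = 178/27; g(2/3) = 146/27; g(2) = 34/3.
Hence the absolute maximum is 34/3 at t = 2.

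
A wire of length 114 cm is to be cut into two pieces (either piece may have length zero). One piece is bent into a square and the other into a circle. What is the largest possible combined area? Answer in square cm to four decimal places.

1034.1888

Let x be the length used for the square. Square side x/4; circle radius (114−x)/(2π).
A(x) = (x/4)² + π·((114−x)/(2π))² = x²/16 + (114−x)²/(4π) for 0 ≤ x ≤ 114. A'(x) = x/8 − (114−x)/(2π) = 0 gives x = 4·114/(π+4) ≈ 63.8513.
A'' > 0, so the interior critical point is a minimum; the maximum is at an endpoint. A(0) = 1034.1888 and A(114) = 812.2500, so the largest area is 1034.1888.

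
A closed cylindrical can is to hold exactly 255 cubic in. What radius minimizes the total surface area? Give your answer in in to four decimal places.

3.4365

With radius r and height h, πr²h = 255 so h = 255/(πr²), and S(r) = 2πr² + 2πrh = 2πr² + 2·255/r.
S'(r) = 4πr − 2·255/r² = 0 ⇒ r³ = 255/(2π), so r ≈ 3.4365 and h = 2r ≈ 6.8731.
S''(r) = 4π + 4·255/r³ > 0, so this is the minimum; S ≈ 222.6083.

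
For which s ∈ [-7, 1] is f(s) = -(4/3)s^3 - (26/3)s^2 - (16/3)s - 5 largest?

Differentiating, f'(s) = -4s^2 - (52/3)s - 16/3; which vanishes at s = -4 and s = -1/3.
Evaluating at the critical points and endpoints: f(-7) = 65, f(-4) = -37, f(-1/3) = -335/81, f(1) = -61/3.
So the maximum is f(-7) = 65.

-7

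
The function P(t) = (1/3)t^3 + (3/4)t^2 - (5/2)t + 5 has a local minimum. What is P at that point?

43/12

P'(t) = t^2 + (3/2)t - 5/2. Setting P'(t) = 0 gives t ∈ {-5/2, 1}.
Since P''(t) = 2t + 3/2, we get P''(-5/2) = -7/2 < 0 ⇒ local maximum; P''(1) = 7/2 > 0 ⇒ local minimum.
Thus P has its local minimum at t = 1, with value 43/12.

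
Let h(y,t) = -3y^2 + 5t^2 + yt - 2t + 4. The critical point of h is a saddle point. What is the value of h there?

232/61

∂h/∂y = -6y + t = 0 and ∂h/∂t = y + 10t - 2 = 0, so (y, t) = (2/61, 12/61).
The Hessian has h_{yy} = -6, h_{tt} = 10, h_{yt} = 1, giving D = -61 < 0, so the point is a saddle point.
h(2/61, 12/61) = 232/61.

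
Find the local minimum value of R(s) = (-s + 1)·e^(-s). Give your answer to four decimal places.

-0.1353

By the product rule, R'(s) = (s - 2)·e^(-s). Since e^(-s) > 0, the only critical point is s = 2.
R''(2) has the same sign as 1 > 0, so this is a local minimum.
R(2) = (-1)·e^(-2) ≈ -0.1353.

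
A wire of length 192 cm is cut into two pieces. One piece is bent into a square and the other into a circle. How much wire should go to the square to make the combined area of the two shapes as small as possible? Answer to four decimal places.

Let x be the length used for the square. Square side x/4; circle radius (192−x)/(2π).
A(x) = (x/4)² + π·((192−x)/(2π))² = x²/16 + (192−x)²/(4π) for 0 ≤ x ≤ 192. A'(x) = x/8 − (192−x)/(2π) = 0 gives x = 4·192/(π+4) ≈ 107.5390.
A'' = 1/8 + 1/(2π) > 0, so this gives the minimum combined area; x ≈ 107.5390 cm to the square.

107.5390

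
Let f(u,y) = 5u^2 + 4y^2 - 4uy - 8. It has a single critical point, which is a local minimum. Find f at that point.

∂f/∂u = 10u - 4y = 0 and ∂f/∂y = -4u + 8y = 0, so (u, y) = (0, 0).
The Hessian has f_{uu} = 10, f_{yy} = 8, f_{uy} = -4, giving D = 64 > 0 with f_{uu} > 0, so the point is a local minimum.
f(0, 0) = -8.

-8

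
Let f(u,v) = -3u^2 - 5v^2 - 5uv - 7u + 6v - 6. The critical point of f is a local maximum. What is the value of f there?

∂f/∂u = -6u - 5v - 7 = 0 and ∂f/∂v = -5u - 10v + 6 = 0, so (u, v) = (-20/7, 71/35).
The Hessian has f_{uu} = -6, f_{vv} = -10, f_{uv} = -5, giving D = 35 > 0 with f_{uu} < 0, so the point is a local maximum.
f(-20/7, 71/35) = 353/35.

353/35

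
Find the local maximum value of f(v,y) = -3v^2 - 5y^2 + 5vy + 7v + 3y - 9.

∂f/∂v = -6v + 5y + 7 = 0 and ∂f/∂y = 5v - 10y + 3 = 0, so (v, y) = (17/7, 53/35).
The Hessian has f_{vv} = -6, f_{yy} = -10, f_{vy} = 5, giving D = 35 > 0 with f_{vv} < 0, so the point is a local maximum.
f(17/7, 53/35) = 62/35.

62/35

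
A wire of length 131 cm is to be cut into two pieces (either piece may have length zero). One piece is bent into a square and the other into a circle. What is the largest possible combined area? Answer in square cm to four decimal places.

Let x be the length used for the square. Square side x/4; circle radius (131−x)/(2π).
A(x) = (x/4)² + π·((131−x)/(2π))² = x²/16 + (131−x)²/(4π) for 0 ≤ x ≤ 131. A'(x) = x/8 − (131−x)/(2π) = 0 gives x = 4·131/(π+4) ≈ 73.3730.
A'' > 0, so the interior critical point is a minimum; the maximum is at an endpoint. A(0) = 1365.6290 and A(131) = 1072.5625, so the largest area is 1365.6290.

1365.6290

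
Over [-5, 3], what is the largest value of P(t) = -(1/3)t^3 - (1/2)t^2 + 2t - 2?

103/6

P'(t) = -t^2 - t + 2, which vanishes at t = -2 and t = 1.
Evaluating at the critical points and endpoints: P(-5) = 103/6; P(-2) = -16/3; P(1) = -5/6; P(3) = -19/2.
So the maximum is P(-5) = 103/6.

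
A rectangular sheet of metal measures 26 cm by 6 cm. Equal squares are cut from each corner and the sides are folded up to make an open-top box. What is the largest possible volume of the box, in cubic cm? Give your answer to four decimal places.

103.9365

With cut size x, the volume is V(x) = x(26 − 2x)(6 − 2x) for 0 < x < 3.
V'(x) = 12x^2 − 128x + 156. Setting V'(x) = 0 gives x ≈ 1.4034 (the root in (0, 3)).
V''(x) = 24x − 128 is negative there, so this is the maximum; V ≈ 103.9365.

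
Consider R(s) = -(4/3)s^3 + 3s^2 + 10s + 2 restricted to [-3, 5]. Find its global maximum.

R'(s) = -4s^2 + 6s + 10, which vanishes at s = -1 and s = 5/2.
Compare values at every candidate in [-3, 5]: R(-3) = 35; R(-1) = -11/3; R(5/2) = 299/12; R(5) = -119/3.
So the maximum is R(-3) = 35.

35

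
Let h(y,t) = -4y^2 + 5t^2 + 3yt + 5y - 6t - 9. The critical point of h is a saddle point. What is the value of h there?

∂h/∂y = -8y + 3t + 5 = 0 and ∂h/∂t = 3y + 10t - 6 = 0, so (y, t) = (68/89, 33/89).
The Hessian has h_{yy} = -8, h_{tt} = 10, h_{yt} = 3, giving D = -89 < 0, so the point is a saddle point.
h(68/89, 33/89) = -730/89.

-730/89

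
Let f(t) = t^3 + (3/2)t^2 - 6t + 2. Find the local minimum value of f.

-3/2

f'(t) = 3t^2 + 3t - 6 = 0 at t = -2, 1.
f''(t) = 6t + 3. f''(-2) = -9 < 0 ⇒ local maximum; f''(1) = 9 > 0 ⇒ local minimum.
The local minimum is f(1) = -3/2.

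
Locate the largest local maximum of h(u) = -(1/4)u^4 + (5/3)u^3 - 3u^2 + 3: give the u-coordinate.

Critical points: h'(u) = -u^3 + 5u^2 - 6u vanishes at u = 0, 2, 3.
Second-derivative test with h''(u) = -3u^2 + 10u - 6: h''(0) = -6 < 0 ⇒ local maximum; h''(2) = 2 > 0 ⇒ local minimum; h''(3) = -3 < 0 ⇒ local maximum.
Thus h has its largest local maximum at u = 0, with value 3.

0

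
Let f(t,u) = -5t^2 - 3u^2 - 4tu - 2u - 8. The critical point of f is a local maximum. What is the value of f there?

-83/11

∂f/∂t = -10t - 4u = 0 and ∂f/∂u = -4t - 6u - 2 = 0, so (t, u) = (2/11, -5/11).
The Hessian has f_{tt} = -10, f_{uu} = -6, f_{tu} = -4, giving D = 44 > 0 with f_{tt} < 0, so the point is a local maximum.
f(2/11, -5/11) = -83/11.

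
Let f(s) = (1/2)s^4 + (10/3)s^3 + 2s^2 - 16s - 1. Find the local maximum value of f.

f'(s) = 2s^3 + 10s^2 + 4s - 16 = 0 at s = -4, -2, 1.
Second-derivative test with f''(s) = 6s^2 + 20s + 4: f''(-4) = 20 > 0 ⇒ local minimum; f''(-2) = -12 < 0 ⇒ local maximum; f''(1) = 30 > 0 ⇒ local minimum.
The local maximum is f(-2) = 61/3.

61/3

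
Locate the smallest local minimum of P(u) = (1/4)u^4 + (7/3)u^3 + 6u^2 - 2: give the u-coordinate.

P'(u) = u^3 + 7u^2 + 12u = 0 at u = -4, -3, 0.
Since P''(u) = 3u^2 + 14u + 12, we get P''(-4) = 4 > 0 ⇒ local minimum; P''(-3) = -3 < 0 ⇒ local maximum; P''(0) = 12 > 0 ⇒ local minimum.
Thus P has its smallest local minimum at u = 0, with value -2.

0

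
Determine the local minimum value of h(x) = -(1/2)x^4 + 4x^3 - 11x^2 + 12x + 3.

7

h'(x) = -2x^3 + 12x^2 - 22x + 12 = 0 at x = 1, 2, 3.
Second-derivative test with h''(x) = -6x^2 + 24x - 22: h''(1) = -4 < 0 ⇒ local maximum; h''(2) = 2 > 0 ⇒ local minimum; h''(3) = -4 < 0 ⇒ local maximum.
Thus h has its local minimum at x = 2, with value 7.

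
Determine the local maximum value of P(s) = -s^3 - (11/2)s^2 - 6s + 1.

77/27

P'(s) = -3s^2 - 11s - 6. Setting P'(s) = 0 gives s ∈ {-3, -2/3}.
Second-derivative test with P''(s) = -6s - 11: P''(-3) = 7 > 0 ⇒ local minimum; P''(-2/3) = -7 < 0 ⇒ local maximum.
Thus P has its local maximum at s = -2/3, with value 77/27.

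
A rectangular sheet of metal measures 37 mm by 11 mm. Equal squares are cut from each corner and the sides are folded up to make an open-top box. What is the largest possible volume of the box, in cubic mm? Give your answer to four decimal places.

With cut size x, the volume is V(x) = x(37 − 2x)(11 − 2x) for 0 < x < 5.5.
V'(x) = 12x^2 − 192x + 407. Setting V'(x) = 0 gives x ≈ 2.5152 (the root in (0, 5.5)).
V''(x) = 24x − 192 is negative there, so this is the maximum; V ≈ 480.0152.

480.0152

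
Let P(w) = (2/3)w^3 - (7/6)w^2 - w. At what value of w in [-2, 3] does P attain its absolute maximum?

Differentiating, P'(w) = 2w^2 - (7/3)w - 1; which vanishes at w = -1/3 and w = 3/2.
Candidates: P(-2) = -8,  P(-1/3) = 29/162,  P(3/2) = -15/8,  P(3) = 9/2.
The maximum over the interval is 9/2, attained at w = 3.

3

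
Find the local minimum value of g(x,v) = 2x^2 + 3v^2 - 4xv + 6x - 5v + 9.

∂g/∂x = 4x - 4v + 6 = 0 and ∂g/∂v = -4x + 6v - 5 = 0, so (x, v) = (-2, -1/2).
The Hessian has g_{xx} = 4, g_{vv} = 6, g_{xv} = -4, giving D = 8 > 0 with g_{xx} > 0, so the point is a local minimum.
g(-2, -1/2) = 17/4.

17/4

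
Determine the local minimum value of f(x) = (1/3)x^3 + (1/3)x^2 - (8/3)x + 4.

148/81

Critical points: f'(x) = x^2 + (2/3)x - 8/3 vanishes at x = -2, 4/3.
Second-derivative test with f''(x) = 2x + 2/3: f''(-2) = -10/3 < 0 ⇒ local maximum; f''(4/3) = 10/3 > 0 ⇒ local minimum.
The local minimum is f(4/3) = 148/81.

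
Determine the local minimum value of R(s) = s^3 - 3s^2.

R'(s) = 3s^2 - 6s. Setting R'(s) = 0 gives s ∈ {0, 2}.
Second-derivative test with R''(s) = 6s - 6: R''(0) = -6 < 0 ⇒ local maximum; R''(2) = 6 > 0 ⇒ local minimum.
So the local minimum value is R(2) = -4.

-4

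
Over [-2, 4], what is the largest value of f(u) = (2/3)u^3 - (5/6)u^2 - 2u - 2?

Differentiating, f'(u) = 2u^2 - (5/3)u - 2; which vanishes at u = -2/3 and u = 3/2.
Candidates: f(-2) = -20/3,  f(-2/3) = -100/81,  f(3/2) = -37/8,  f(4) = 58/3.
The maximum over the interval is 58/3, attained at u = 4.

58/3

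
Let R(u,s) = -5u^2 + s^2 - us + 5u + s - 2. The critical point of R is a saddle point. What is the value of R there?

∂R/∂u = -10u - s + 5 = 0 and ∂R/∂s = -u + 2s + 1 = 0, so (u, s) = (11/21, -5/21).
The Hessian has R_{uu} = -10, R_{ss} = 2, R_{us} = -1, giving D = -21 < 0, so the point is a saddle point.
R(11/21, -5/21) = -17/21.

-17/21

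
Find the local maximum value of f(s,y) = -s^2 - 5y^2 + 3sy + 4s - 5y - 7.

∂f/∂s = -2s + 3y + 4 = 0 and ∂f/∂y = 3s - 10y - 5 = 0, so (s, y) = (25/11, 2/11).
The Hessian has f_{ss} = -2, f_{yy} = -10, f_{sy} = 3, giving D = 11 > 0 with f_{ss} < 0, so the point is a local maximum.
f(25/11, 2/11) = -32/11.

-32/11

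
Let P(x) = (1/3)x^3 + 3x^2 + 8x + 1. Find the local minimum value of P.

-17/3

P'(x) = x^2 + 6x + 8. Setting P'(x) = 0 gives x ∈ {-4, -2}.
Since P''(x) = 2x + 6, we get P''(-4) = -2 < 0 ⇒ local maximum; P''(-2) = 2 > 0 ⇒ local minimum.
The local minimum is P(-2) = -17/3.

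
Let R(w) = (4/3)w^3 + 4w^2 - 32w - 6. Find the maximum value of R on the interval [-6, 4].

Differentiating, R'(w) = 4w^2 + 8w - 32; which vanishes at w = -4 and w = 2.
Compare values at every candidate in [-6, 4]: R(-6) = 42; R(-4) = 302/3; R(2) = -130/3; R(4) = 46/3.
The maximum over the interval is 302/3, attained at w = -4.

302/3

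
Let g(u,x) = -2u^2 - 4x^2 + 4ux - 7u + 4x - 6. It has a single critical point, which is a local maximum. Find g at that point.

∂g/∂u = -4u + 4x - 7 = 0 and ∂g/∂x = 4u - 8x + 4 = 0, so (u, x) = (-5/2, -3/4).
The Hessian has g_{uu} = -4, g_{xx} = -8, g_{ux} = 4, giving D = 16 > 0 with g_{uu} < 0, so the point is a local maximum.
g(-5/2, -3/4) = 5/4.

5/4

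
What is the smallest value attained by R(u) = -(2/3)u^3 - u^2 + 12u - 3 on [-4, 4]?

The derivative is -2u^2 - 2u + 12, which vanishes at u = -3 and u = 2.
Candidates: R(-4) = -73/3; R(-3) = -30; R(2) = 35/3; R(4) = -41/3.
So the minimum is R(-3) = -30.

-30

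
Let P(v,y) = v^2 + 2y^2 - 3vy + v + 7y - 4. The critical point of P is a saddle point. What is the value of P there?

68

∂P/∂v = 2v - 3y + 1 = 0 and ∂P/∂y = -3v + 4y + 7 = 0, so (v, y) = (25, 17).
The Hessian has P_{vv} = 2, P_{yy} = 4, P_{vy} = -3, giving D = -1 < 0, so the point is a saddle point.
P(25, 17) = 68.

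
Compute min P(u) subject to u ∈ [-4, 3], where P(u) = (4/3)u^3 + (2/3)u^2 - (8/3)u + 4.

-60

P'(u) = 4u^2 + (4/3)u - 8/3, which vanishes at u = -1 and u = 2/3.
Candidates: P(-4) = -60,  P(-1) = 6,  P(2/3) = 236/81,  P(3) = 38.
The minimum over the interval is -60, attained at u = -4.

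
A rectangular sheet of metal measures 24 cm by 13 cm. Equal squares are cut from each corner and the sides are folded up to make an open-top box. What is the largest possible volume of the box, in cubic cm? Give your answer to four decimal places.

With cut size x, the volume is V(x) = x(24 − 2x)(13 − 2x) for 0 < x < 6.5.
V'(x) = 12x^2 − 148x + 312. Setting V'(x) = 0 gives x ≈ 2.6986 (the root in (0, 6.5)).
V''(x) = 24x − 148 is negative there, so this is the maximum; V ≈ 381.6721.

381.6721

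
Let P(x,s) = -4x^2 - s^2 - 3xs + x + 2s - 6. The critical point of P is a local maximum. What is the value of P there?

-31/7

∂P/∂x = -8x - 3s + 1 = 0 and ∂P/∂s = -3x - 2s + 2 = 0, so (x, s) = (-4/7, 13/7).
The Hessian has P_{xx} = -8, P_{ss} = -2, P_{xs} = -3, giving D = 7 > 0 with P_{xx} < 0, so the point is a local maximum.
P(-4/7, 13/7) = -31/7.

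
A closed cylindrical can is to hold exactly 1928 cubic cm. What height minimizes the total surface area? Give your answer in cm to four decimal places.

With radius r and height h, πr²h = 1928 so h = 1928/(πr²), and S(r) = 2πr² + 2πrh = 2πr² + 2·1928/r.
S'(r) = 4πr − 2·1928/r² = 0 ⇒ r³ = 1928/(2π), so r ≈ 6.7449 and h = 2r ≈ 13.4898.
S''(r) = 4π + 4·1928/r³ > 0, so this is the minimum; S ≈ 857.5364.

13.4898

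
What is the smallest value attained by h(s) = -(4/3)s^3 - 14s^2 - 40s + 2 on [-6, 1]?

-160/3

Differentiating, h'(s) = -4s^2 - 28s - 40; which vanishes at s = -5 and s = -2.
Evaluating at the critical points and endpoints: h(-6) = 26; h(-5) = 56/3; h(-2) = 110/3; h(1) = -160/3.
So the minimum is h(1) = -160/3.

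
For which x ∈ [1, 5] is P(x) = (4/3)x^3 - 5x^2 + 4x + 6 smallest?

Differentiating, P'(x) = 4x^2 - 10x + 4; whose only zero in [1, 5] is x = 2.
Evaluating at the critical points and endpoints: P(1) = 19/3,  P(2) = 14/3,  P(5) = 203/3.
Hence the absolute minimum is 14/3 at x = 2.

2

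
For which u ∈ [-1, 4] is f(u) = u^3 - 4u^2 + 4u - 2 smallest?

-1

f'(u) = 3u^2 - 8u + 4, which vanishes at u = 2/3 and u = 2.
Candidates: f(-1) = -11,  f(2/3) = -22/27,  f(2) = -2,  f(4) = 14.
The minimum over the interval is -11, attained at u = -1.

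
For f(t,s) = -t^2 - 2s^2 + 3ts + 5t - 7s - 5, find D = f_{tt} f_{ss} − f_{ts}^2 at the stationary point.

-1

∂f/∂t = -2t + 3s + 5 = 0 and ∂f/∂s = 3t - 4s - 7 = 0, so (t, s) = (1, -1).
The Hessian has f_{tt} = -2, f_{ss} = -4, f_{ts} = 3, giving D = -1 < 0, so the point is a saddle point.
D = (-2)·(-4) − (3)^2 = -1.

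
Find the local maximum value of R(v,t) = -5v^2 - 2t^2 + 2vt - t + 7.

257/36

∂R/∂v = -10v + 2t = 0 and ∂R/∂t = 2v - 4t - 1 = 0, so (v, t) = (-1/18, -5/18).
The Hessian has R_{vv} = -10, R_{tt} = -4, R_{vt} = 2, giving D = 36 > 0 with R_{vv} < 0, so the point is a local maximum.
R(-1/18, -5/18) = 257/36.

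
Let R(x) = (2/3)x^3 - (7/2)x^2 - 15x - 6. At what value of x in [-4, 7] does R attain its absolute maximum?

-3/2

Differentiating, R'(x) = 2x^2 - 7x - 15; which vanishes at x = -3/2 and x = 5.
Compare values at every candidate in [-4, 7]: R(-4) = -134/3; R(-3/2) = 51/8; R(5) = -511/6; R(7) = -323/6.
So the maximum is R(-3/2) = 51/8.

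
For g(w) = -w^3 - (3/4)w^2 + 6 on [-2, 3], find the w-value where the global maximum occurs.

-2

The derivative is -3w^2 - (3/2)w, which vanishes at w = -1/2 and w = 0.
Evaluating at the critical points and endpoints: g(-2) = 11, g(-1/2) = 95/16, g(0) = 6, g(3) = -111/4.
So the maximum is g(-2) = 11.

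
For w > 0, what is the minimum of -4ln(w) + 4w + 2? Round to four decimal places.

6.0000

g'(w) = -4/w + 4 = 0 gives w = 1.
g''(w) = 4/w², which is positive for w > 0, so this is a local minimum.
g(1) = -4·ln(1) + 4 + 2 ≈ 6.0000.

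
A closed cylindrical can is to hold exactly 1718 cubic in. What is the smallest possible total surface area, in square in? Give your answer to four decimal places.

With radius r and height h, πr²h = 1718 so h = 1718/(πr²), and S(r) = 2πr² + 2πrh = 2πr² + 2·1718/r.
S'(r) = 4πr − 2·1718/r² = 0 ⇒ r³ = 1718/(2π), so r ≈ 6.4905 and h = 2r ≈ 12.9811.
S''(r) = 4π + 4·1718/r³ > 0, so this is the minimum; S ≈ 794.0783.

794.0783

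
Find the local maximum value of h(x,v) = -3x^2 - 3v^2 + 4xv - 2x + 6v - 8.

-22/5

∂h/∂x = -6x + 4v - 2 = 0 and ∂h/∂v = 4x - 6v + 6 = 0, so (x, v) = (3/5, 7/5).
The Hessian has h_{xx} = -6, h_{vv} = -6, h_{xv} = 4, giving D = 20 > 0 with h_{xx} < 0, so the point is a local maximum.
h(3/5, 7/5) = -22/5.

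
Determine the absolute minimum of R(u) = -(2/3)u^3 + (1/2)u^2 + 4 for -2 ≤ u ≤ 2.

2/3

The derivative is -2u^2 + u, which vanishes at u = 0 and u = 1/2.
Compare values at every candidate in [-2, 2]: R(-2) = 34/3; R(0) = 4; R(1/2) = 97/24; R(2) = 2/3.
So the minimum is R(2) = 2/3.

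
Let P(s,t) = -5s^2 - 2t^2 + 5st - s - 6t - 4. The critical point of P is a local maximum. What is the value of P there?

∂P/∂s = -10s + 5t - 1 = 0 and ∂P/∂t = 5s - 4t - 6 = 0, so (s, t) = (-34/15, -13/3).
The Hessian has P_{ss} = -10, P_{tt} = -4, P_{st} = 5, giving D = 15 > 0 with P_{ss} < 0, so the point is a local maximum.
P(-34/15, -13/3) = 152/15.

152/15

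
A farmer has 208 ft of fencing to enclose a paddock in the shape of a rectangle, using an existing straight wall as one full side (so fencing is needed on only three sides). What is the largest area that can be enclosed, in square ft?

5408

Let the sides perpendicular to the wall have length x and the parallel side y, so 2x + y = 208 and the area is A = xy = x(208 − 2x).
A'(x) = 208 − 4x = 0 gives x = 52, and A''(x) = −4 < 0 confirms a maximum.
Then y = 208 − 2·52 = 104 and A = 5408.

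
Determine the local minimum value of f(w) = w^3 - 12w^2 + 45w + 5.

55

f'(w) = 3w^2 - 24w + 45. Setting f'(w) = 0 gives w ∈ {3, 5}.
Since f''(w) = 6w - 24, we get f''(3) = -6 < 0 ⇒ local maximum; f''(5) = 6 > 0 ⇒ local minimum.
Thus f has its local minimum at w = 5, with value 55.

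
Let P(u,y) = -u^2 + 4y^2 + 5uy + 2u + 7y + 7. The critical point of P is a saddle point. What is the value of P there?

184/41

∂P/∂u = -2u + 5y + 2 = 0 and ∂P/∂y = 5u + 8y + 7 = 0, so (u, y) = (-19/41, -24/41).
The Hessian has P_{uu} = -2, P_{yy} = 8, P_{uy} = 5, giving D = -41 < 0, so the point is a saddle point.
P(-19/41, -24/41) = 184/41.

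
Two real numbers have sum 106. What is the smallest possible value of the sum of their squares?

5618

With a + b = 106, a^2 + b^2 = a^2 + (106 − a)^2.
The derivative 2a − 2(106 − a) = 4a − 212 vanishes at a = 53; second derivative 4 > 0, a minimum.
The minimum is 2·(53)^2 = 5618.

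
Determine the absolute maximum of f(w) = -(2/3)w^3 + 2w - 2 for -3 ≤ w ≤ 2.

Differentiating, f'(w) = -2w^2 + 2; which vanishes at w = -1 and w = 1.
Evaluating at the critical points and endpoints: f(-3) = 10; f(-1) = -10/3; f(1) = -2/3; f(2) = -10/3.
Hence the absolute maximum is 10 at w = -3.

10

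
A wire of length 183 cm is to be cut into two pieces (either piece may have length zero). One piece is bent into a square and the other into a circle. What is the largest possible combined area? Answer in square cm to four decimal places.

2664.9699

Let x be the length used for the square. Square side x/4; circle radius (183−x)/(2π).
A(x) = (x/4)² + π·((183−x)/(2π))² = x²/16 + (183−x)²/(4π) for 0 ≤ x ≤ 183. A'(x) = x/8 − (183−x)/(2π) = 0 gives x = 4·183/(π+4) ≈ 102.4981.
A'' > 0, so the interior critical point is a minimum; the maximum is at an endpoint. A(0) = 2664.9699 and A(183) = 2093.0625, so the largest area is 2664.9699.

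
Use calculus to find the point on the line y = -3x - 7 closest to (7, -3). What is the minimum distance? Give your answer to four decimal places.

7.9057

Minimize D(x)^2 = (x - 7)^2 + (-3x - 4)^2.
d/dx[D^2] = 2(x - 7) + 2·(-3)·(-3x - 4) = 0 ⇒ x = -1/2.
Then y = -11/2 and the distance is √(125/2) ≈ 7.9057.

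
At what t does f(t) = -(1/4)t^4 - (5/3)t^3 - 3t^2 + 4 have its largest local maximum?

0

f'(t) = -t^3 - 5t^2 - 6t. Setting f'(t) = 0 gives t ∈ {-3, -2, 0}.
Since f''(t) = -3t^2 - 10t - 6, we get f''(-3) = -3 < 0 ⇒ local maximum; f''(-2) = 2 > 0 ⇒ local minimum; f''(0) = -6 < 0 ⇒ local maximum.
Thus f has its largest local maximum at t = 0, with value 4.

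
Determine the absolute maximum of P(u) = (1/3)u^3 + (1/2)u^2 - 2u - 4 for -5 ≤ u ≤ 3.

7/2

The derivative is u^2 + u - 2, which vanishes at u = -2 and u = 1.
Compare values at every candidate in [-5, 3]: P(-5) = -139/6; P(-2) = -2/3; P(1) = -31/6; P(3) = 7/2.
The maximum over the interval is 7/2, attained at u = 3.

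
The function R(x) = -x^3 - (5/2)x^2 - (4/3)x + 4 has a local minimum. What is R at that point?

100/27

R'(x) = -3x^2 - 5x - 4/3 = 0 at x = -4/3, -1/3.
Second-derivative test with R''(x) = -6x - 5: R''(-4/3) = 3 > 0 ⇒ local minimum; R''(-1/3) = -3 < 0 ⇒ local maximum.
So the local minimum value is R(-4/3) = 100/27.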